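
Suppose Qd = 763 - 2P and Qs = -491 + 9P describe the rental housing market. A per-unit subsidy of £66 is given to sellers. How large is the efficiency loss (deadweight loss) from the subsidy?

Pre-subsidy: 763 - 2P = -491 + 9P gives P* = 114, Q* = 535.
With the subsidy, sellers receive Ps = Pb + 66 for each unit, where Pb is the price buyers pay.
Supply in terms of Pb becomes Qs = -491 + 9(Pb + 66) = 103 + 9Pb. Setting this equal to demand: 763 - 2Pb = 103 + 9Pb, so Pb = 60.
Sellers receive Ps = 60 + 66 = 126; Q' = 763 − 2·60 = 643.
The subsidy expands output by 643 − 535 = 108 past the efficient level; on those units the gap between marginal cost and willingness to pay runs from 0 up to 66.
DWL = ½ × 66 × 108 = 3564.

Deadweight loss = £3564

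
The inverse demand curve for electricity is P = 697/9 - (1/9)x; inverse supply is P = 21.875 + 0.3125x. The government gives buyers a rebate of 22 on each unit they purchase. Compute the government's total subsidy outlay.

Pre-subsidy: 697/9 - (1/9)x = 21.875 + 0.3125x gives x* = 8002/61 and P* = 3835/61.
With the rebate, buyers effectively pay Pb = Ps − 22, where Ps is the price sellers receive.
On the curves, Pb = 697/9 - (1/9)x and Ps = 21.875 + 0.3125x; the wedge Ps − Pb = 22 gives 21.875 + 0.3125x − (697/9 - (1/9)x) = 22, so x' = 11170/61.
Then Pb = 697/9 − (1/9)·(11170/61) = 3483/61 and Ps = 21.875 + 0.3125·(11170/61) = 4825/61.
Government outlay = subsidy × quantity = 22 × 11170/61 = 245740/61.

Government cost = 245740/61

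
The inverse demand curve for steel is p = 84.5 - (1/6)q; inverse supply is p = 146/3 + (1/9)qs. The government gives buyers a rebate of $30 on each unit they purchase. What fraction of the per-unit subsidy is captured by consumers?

Pre-subsidy: 84.5 - (1/6)q = 146/3 + (1/9)q gives q* = 129 and p* = 63.
With the rebate, buyers effectively pay pb = ps − 30, where ps is the price sellers receive.
On the curves, pb = 84.5 - (1/6)q and ps = 146/3 + (1/9)q; the wedge ps − pb = 30 gives 146/3 + (1/9)q − (84.5 - (1/6)q) = 30, so q' = 237.
Then pb = 84.5 − (1/6)·237 = 45 and ps = 146/3 + (1/9)·237 = 75.
Buyers' price falls by p* − pb = 63 − 45 = 18; sellers' price rises by ps − p* = 75 − 63 = 12.
So consumers capture 18/30 = 0.6 of each unit of subsidy.

Consumer share = 0.6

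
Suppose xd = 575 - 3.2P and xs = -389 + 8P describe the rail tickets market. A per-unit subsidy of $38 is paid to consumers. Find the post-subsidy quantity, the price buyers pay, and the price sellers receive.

x' = 2705/7; buyers pay 825/14; sellers receive 1357/14

Pre-subsidy: 575 - 3.2P = -389 + 8P gives P* = 1205/14, x* = 2097/7.
With the rebate, buyers effectively pay Pb = Ps − 38, where Ps is the price sellers receive.
Demand in terms of Ps becomes xd = 575 − 3.2(Ps − 38) = 696.6 - 3.2Ps. Setting this equal to supply: 696.6 - 3.2Ps = -389 + 8Ps, so Ps = 1357/14.
Buyers pay Pb = 1357/14 − 38 = 825/14; x' = -389 + 8·(1357/14) = 2705/7.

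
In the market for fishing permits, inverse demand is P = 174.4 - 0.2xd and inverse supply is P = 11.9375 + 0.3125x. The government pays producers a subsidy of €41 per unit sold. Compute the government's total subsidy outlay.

Pre-subsidy: 174.4 - 0.2x = 11.9375 + 0.3125x gives x* = 317 and P* = 111.
With the subsidy, sellers receive Ps = Pb + 41 for each unit, where Pb is the price buyers pay.
On the curves, Pb = 174.4 - 0.2x and Ps = 11.9375 + 0.3125x; the wedge Ps − Pb = 41 gives 11.9375 + 0.3125x − (174.4 - 0.2x) = 41, so x' = 397.
Then Pb = 174.4 − 0.2·397 = 95 and Ps = 11.9375 + 0.3125·397 = 136.
Government outlay = subsidy × quantity = 41 × 397 = 16277.

Government cost = €16277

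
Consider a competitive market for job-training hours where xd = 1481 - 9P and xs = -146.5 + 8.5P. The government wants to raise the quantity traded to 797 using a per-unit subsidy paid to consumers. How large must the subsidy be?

At x = 797, invert demand for the buyer price: Pb = (1481 − 797)/9 = 76; invert supply for the seller price: Ps = (797 − (-146.5))/8.5 = 111.
The subsidy must fill the gap: s = Ps − Pb = 111 − 76 = 35.

Required subsidy s = 35 per unit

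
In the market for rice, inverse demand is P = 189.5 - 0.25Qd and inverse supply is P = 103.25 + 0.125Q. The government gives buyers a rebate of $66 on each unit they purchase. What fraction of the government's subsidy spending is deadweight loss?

Pre-subsidy: 189.5 - 0.25Q = 103.25 + 0.125Q gives Q* = 230 and P* = 132.
With the rebate, buyers effectively pay Pb = Ps − 66, where Ps is the price sellers receive.
On the curves, Pb = 189.5 - 0.25Q and Ps = 103.25 + 0.125Q; the wedge Ps − Pb = 66 gives 103.25 + 0.125Q − (189.5 - 0.25Q) = 66, so Q' = 406.
Then Pb = 189.5 − 0.25·406 = 88 and Ps = 103.25 + 0.125·406 = 154.
ΔCS = ½(230 + 406)(132 − 88) = 13992; ΔPS = ½(230 + 406)(154 − 132) = 6996.
Government spending = 66 × 406 = 26796.
DWL = ½ × 66 × (406 − 230) = 5808; fraction = 5808 / 26796 = 44/203.

DWL / government spending = 44/203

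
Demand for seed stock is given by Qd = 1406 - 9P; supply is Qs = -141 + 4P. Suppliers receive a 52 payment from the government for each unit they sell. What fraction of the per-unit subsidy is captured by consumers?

Consumer share = 4/13

Pre-subsidy: 1406 - 9P = -141 + 4P gives P* = 119, Q* = 335.
With the subsidy, sellers receive Ps = Pb + 52 for each unit, where Pb is the price buyers pay.
Supply in terms of Pb becomes Qs = -141 + 4(Pb + 52) = 67 + 4Pb. Setting this equal to demand: 1406 - 9Pb = 67 + 4Pb, so Pb = 103.
Sellers receive Ps = 103 + 52 = 155; Q' = 1406 − 9·103 = 479.
Buyers' price falls by P* − Pb = 119 − 103 = 16; sellers' price rises by Ps − P* = 155 − 119 = 36.
So consumers capture 16/52 = 4/13 of each unit of subsidy.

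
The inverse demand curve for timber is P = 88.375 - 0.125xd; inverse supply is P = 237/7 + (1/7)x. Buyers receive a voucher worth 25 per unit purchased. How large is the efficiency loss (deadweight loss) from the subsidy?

Deadweight loss = 3500/3

Pre-subsidy: 88.375 - 0.125x = 237/7 + (1/7)x gives x* = 3053/15 and P* = 944/15.
With the rebate, buyers effectively pay Pb = Ps − 25, where Ps is the price sellers receive.
On the curves, Pb = 88.375 - 0.125x and Ps = 237/7 + (1/7)x; the wedge Ps − Pb = 25 gives 237/7 + (1/7)x − (88.375 - 0.125x) = 25, so x' = 4453/15.
Then Pb = 88.375 − 0.125·(4453/15) = 769/15 and Ps = 237/7 + (1/7)·(4453/15) = 1144/15.
The subsidy expands output by 4453/15 − 3053/15 = 280/3 past the efficient level; on those units the gap between marginal cost and willingness to pay runs from 0 up to 25.
DWL = ½ × 25 × 280/3 = 3500/3.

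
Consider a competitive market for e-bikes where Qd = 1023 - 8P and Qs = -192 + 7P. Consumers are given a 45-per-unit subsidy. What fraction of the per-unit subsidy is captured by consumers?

Consumer share = 7/15

Pre-subsidy: 1023 - 8P = -192 + 7P gives P* = 81, Q* = 375.
With the rebate, buyers effectively pay Pb = Ps − 45, where Ps is the price sellers receive.
Demand in terms of Ps becomes Qd = 1023 − 8(Ps − 45) = 1383 - 8Ps. Setting this equal to supply: 1383 - 8Ps = -192 + 7Ps, so Ps = 105.
Buyers pay Pb = 105 − 45 = 60; Q' = -192 + 7·105 = 543.
Buyers' price falls by P* − Pb = 81 − 60 = 21; sellers' price rises by Ps − P* = 105 − 81 = 24.
So consumers capture 21/45 = 7/15 of each unit of subsidy.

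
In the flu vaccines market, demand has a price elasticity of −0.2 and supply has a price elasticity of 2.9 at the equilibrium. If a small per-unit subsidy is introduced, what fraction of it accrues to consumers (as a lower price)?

For a small subsidy around the equilibrium, the benefit split depends on the relative slopes, which at a point are proportional to the elasticities.
Buyer share = εs/(εs + |εd|) = 2.9/(2.9 + 0.2) = 29/31; seller share = |εd|/(εs + |εd|) = 2/31.

Consumer share = 29/31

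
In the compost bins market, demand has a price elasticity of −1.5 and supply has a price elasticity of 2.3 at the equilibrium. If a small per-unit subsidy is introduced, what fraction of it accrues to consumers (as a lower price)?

For a small subsidy around the equilibrium, the benefit split depends on the relative slopes, which at a point are proportional to the elasticities.
Buyer share = εs/(εs + |εd|) = 2.3/(2.3 + 1.5) = 23/38; seller share = |εd|/(εs + |εd|) = 15/38.

Consumer share = 23/38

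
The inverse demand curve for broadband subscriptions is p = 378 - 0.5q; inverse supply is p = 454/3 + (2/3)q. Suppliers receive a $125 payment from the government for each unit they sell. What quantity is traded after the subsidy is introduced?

Pre-subsidy: 378 - 0.5q = 454/3 + (2/3)q gives q* = 1360/7 and p* = 1966/7.
With the subsidy, sellers receive ps = pb + 125 for each unit, where pb is the price buyers pay.
On the curves, pb = 378 - 0.5q and ps = 454/3 + (2/3)q; the wedge ps − pb = 125 gives 454/3 + (2/3)q − (378 - 0.5q) = 125, so q' = 2110/7.
Then pb = 378 − 0.5·(2110/7) = 1591/7 and ps = 454/3 + (2/3)·(2110/7) = 2466/7.

q' = 2110/7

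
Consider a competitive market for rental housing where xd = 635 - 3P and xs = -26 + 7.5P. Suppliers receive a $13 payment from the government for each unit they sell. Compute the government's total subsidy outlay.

Government cost = $6162

Pre-subsidy: 635 - 3P = -26 + 7.5P gives P* = 1322/21, x* = 3123/7.
With the subsidy, sellers receive Ps = Pb + 13 for each unit, where Pb is the price buyers pay.
Supply in terms of Pb becomes xs = -26 + 7.5(Pb + 13) = 71.5 + 7.5Pb. Setting this equal to demand: 635 - 3Pb = 71.5 + 7.5Pb, so Pb = 161/3.
Sellers receive Ps = 161/3 + 13 = 200/3; x' = 635 − 3·(161/3) = 474.
Government outlay = subsidy × quantity = 13 × 474 = 6162.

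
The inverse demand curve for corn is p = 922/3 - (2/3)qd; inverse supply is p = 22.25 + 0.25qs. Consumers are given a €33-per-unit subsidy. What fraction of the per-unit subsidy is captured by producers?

Pre-subsidy: 922/3 - (2/3)q = 22.25 + 0.25q gives q* = 311 and p* = 100.
With the rebate, buyers effectively pay pb = ps − 33, where ps is the price sellers receive.
On the curves, pb = 922/3 - (2/3)q and ps = 22.25 + 0.25q; the wedge ps − pb = 33 gives 22.25 + 0.25q − (922/3 - (2/3)q) = 33, so q' = 347.
Then pb = 922/3 − (2/3)·347 = 76 and ps = 22.25 + 0.25·347 = 109.
Buyers' price falls by p* − pb = 100 − 76 = 24; sellers' price rises by ps − p* = 109 − 100 = 9.
So producers capture 9/33 = 3/11 of each unit of subsidy.

Producer share = 3/11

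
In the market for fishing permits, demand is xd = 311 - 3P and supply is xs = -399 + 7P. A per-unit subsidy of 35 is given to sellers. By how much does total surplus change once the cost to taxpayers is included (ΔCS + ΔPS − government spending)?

Pre-subsidy: 311 - 3P = -399 + 7P gives P* = 71, x* = 98.
With the subsidy, sellers receive Ps = Pb + 35 for each unit, where Pb is the price buyers pay.
Supply in terms of Pb becomes xs = -399 + 7(Pb + 35) = -154 + 7Pb. Setting this equal to demand: 311 - 3Pb = -154 + 7Pb, so Pb = 46.5.
Sellers receive Ps = 46.5 + 35 = 81.5; x' = 311 − 3·46.5 = 171.5.
ΔCS = ½(98 + 171.5)(71 − 46.5) = 3301.375; ΔPS = ½(98 + 171.5)(81.5 − 71) = 1414.875.
Government spending = 35 × 171.5 = 6002.5.
Net change = 3301.375 + 1414.875 − 6002.5 = -1286.25. The loss equals the DWL triangle ½·35·73.5.

Net change in total surplus = -1286.25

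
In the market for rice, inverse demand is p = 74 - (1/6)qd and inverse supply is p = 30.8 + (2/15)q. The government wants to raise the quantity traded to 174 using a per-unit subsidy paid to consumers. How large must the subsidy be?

At q = 174, from the demand curve buyers pay pb = 74 − (1/6)·174 = 45; from the supply curve sellers need ps = 30.8 + (2/15)·174 = 54.
The subsidy must fill the gap: s = ps − pb = 54 − 45 = 9.

Required subsidy s = 9 per unit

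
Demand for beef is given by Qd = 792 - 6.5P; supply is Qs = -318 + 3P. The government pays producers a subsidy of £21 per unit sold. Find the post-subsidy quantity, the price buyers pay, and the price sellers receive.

Q' = 1437/19; buyers pay 2094/19; sellers receive 2493/19

Pre-subsidy: 792 - 6.5P = -318 + 3P gives P* = 2220/19, Q* = 618/19.
With the subsidy, sellers receive Ps = Pb + 21 for each unit, where Pb is the price buyers pay.
Supply in terms of Pb becomes Qs = -318 + 3(Pb + 21) = -255 + 3Pb. Setting this equal to demand: 792 - 6.5Pb = -255 + 3Pb, so Pb = 2094/19.
Sellers receive Ps = 2094/19 + 21 = 2493/19; Q' = 792 − 6.5·(2094/19) = 1437/19.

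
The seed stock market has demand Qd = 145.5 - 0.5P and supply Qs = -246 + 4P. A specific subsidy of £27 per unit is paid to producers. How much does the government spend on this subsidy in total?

Pre-subsidy: 145.5 - 0.5P = -246 + 4P gives P* = 87, Q* = 102.
With the subsidy, sellers receive Ps = Pb + 27 for each unit, where Pb is the price buyers pay.
Supply in terms of Pb becomes Qs = -246 + 4(Pb + 27) = -138 + 4Pb. Setting this equal to demand: 145.5 - 0.5Pb = -138 + 4Pb, so Pb = 63.
Sellers receive Ps = 63 + 27 = 90; Q' = 145.5 − 0.5·63 = 114.
Government outlay = subsidy × quantity = 27 × 114 = 3078.

Government cost = £3078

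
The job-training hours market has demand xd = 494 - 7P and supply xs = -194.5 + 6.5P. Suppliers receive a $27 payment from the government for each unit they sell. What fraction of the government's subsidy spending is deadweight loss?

DWL / government spending = 91/456

Pre-subsidy: 494 - 7P = -194.5 + 6.5P gives P* = 51, x* = 137.
With the subsidy, sellers receive Ps = Pb + 27 for each unit, where Pb is the price buyers pay.
Supply in terms of Pb becomes xs = -194.5 + 6.5(Pb + 27) = -19 + 6.5Pb. Setting this equal to demand: 494 - 7Pb = -19 + 6.5Pb, so Pb = 38.
Sellers receive Ps = 38 + 27 = 65; x' = 494 − 7·38 = 228.
ΔCS = ½(137 + 228)(51 − 38) = 2372.5; ΔPS = ½(137 + 228)(65 − 51) = 2555.
Government spending = 27 × 228 = 6156.
DWL = ½ × 27 × (228 − 137) = 1228.5; fraction = 1228.5 / 6156 = 91/456.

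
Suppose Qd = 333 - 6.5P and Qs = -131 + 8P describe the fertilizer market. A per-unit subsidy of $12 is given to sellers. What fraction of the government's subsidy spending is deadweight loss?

DWL / government spending = 624/4873

Pre-subsidy: 333 - 6.5P = -131 + 8P gives P* = 32, Q* = 125.
With the subsidy, sellers receive Ps = Pb + 12 for each unit, where Pb is the price buyers pay.
Supply in terms of Pb becomes Qs = -131 + 8(Pb + 12) = -35 + 8Pb. Setting this equal to demand: 333 - 6.5Pb = -35 + 8Pb, so Pb = 736/29.
Sellers receive Ps = 736/29 + 12 = 1084/29; Q' = 333 − 6.5·(736/29) = 4873/29.
ΔCS = ½(125 + 4873/29)(32 − 736/29) = 815808/841; ΔPS = ½(125 + 4873/29)(1084/29 − 32) = 662844/841.
Government spending = 12 × 4873/29 = 58476/29.
DWL = ½ × 12 × (4873/29 − 125) = 7488/29; fraction = (7488/29) / (58476/29) = 624/4873.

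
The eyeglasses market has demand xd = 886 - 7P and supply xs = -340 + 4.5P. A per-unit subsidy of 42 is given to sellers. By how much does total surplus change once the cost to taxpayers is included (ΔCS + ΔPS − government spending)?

Pre-subsidy: 886 - 7P = -340 + 4.5P gives P* = 2452/23, x* = 3214/23.
With the subsidy, sellers receive Ps = Pb + 42 for each unit, where Pb is the price buyers pay.
Supply in terms of Pb becomes xs = -340 + 4.5(Pb + 42) = -151 + 4.5Pb. Setting this equal to demand: 886 - 7Pb = -151 + 4.5Pb, so Pb = 2074/23.
Sellers receive Ps = 2074/23 + 42 = 3040/23; x' = 886 − 7·(2074/23) = 5860/23.
ΔCS = ½(3214/23 + 5860/23)(2452/23 − 2074/23) = 1714986/529; ΔPS = ½(3214/23 + 5860/23)(3040/23 − 2452/23) = 2667756/529.
Government spending = 42 × 5860/23 = 246120/23.
Net change = 1714986/529 + 2667756/529 − 246120/23 = -55566/23. The loss equals the DWL triangle ½·42·2646/23.

Net change in total surplus = -55566/23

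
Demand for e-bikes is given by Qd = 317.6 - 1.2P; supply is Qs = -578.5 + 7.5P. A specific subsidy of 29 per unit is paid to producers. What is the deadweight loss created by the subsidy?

Pre-subsidy: 317.6 - 1.2P = -578.5 + 7.5P gives P* = 103, Q* = 194.
With the subsidy, sellers receive Ps = Pb + 29 for each unit, where Pb is the price buyers pay.
Supply in terms of Pb becomes Qs = -578.5 + 7.5(Pb + 29) = -361 + 7.5Pb. Setting this equal to demand: 317.6 - 1.2Pb = -361 + 7.5Pb, so Pb = 78.
Sellers receive Ps = 78 + 29 = 107; Q' = 317.6 − 1.2·78 = 224.
The subsidy expands output by 224 − 194 = 30 past the efficient level; on those units the gap between marginal cost and willingness to pay runs from 0 up to 29.
DWL = ½ × 29 × 30 = 435.

Deadweight loss = 435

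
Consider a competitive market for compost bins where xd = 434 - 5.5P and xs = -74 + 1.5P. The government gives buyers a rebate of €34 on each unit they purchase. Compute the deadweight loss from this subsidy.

Deadweight loss = 9537/14

Pre-subsidy: 434 - 5.5P = -74 + 1.5P gives P* = 508/7, x* = 244/7.
With the rebate, buyers effectively pay Pb = Ps − 34, where Ps is the price sellers receive.
Demand in terms of Ps becomes xd = 434 − 5.5(Ps − 34) = 621 - 5.5Ps. Setting this equal to supply: 621 - 5.5Ps = -74 + 1.5Ps, so Ps = 695/7.
Buyers pay Pb = 695/7 − 34 = 457/7; x' = -74 + 1.5·(695/7) = 1049/14.
The subsidy expands output by 1049/14 − 244/7 = 561/14 past the efficient level; on those units the gap between marginal cost and willingness to pay runs from 0 up to 34.
DWL = ½ × 34 × 561/14 = 9537/14.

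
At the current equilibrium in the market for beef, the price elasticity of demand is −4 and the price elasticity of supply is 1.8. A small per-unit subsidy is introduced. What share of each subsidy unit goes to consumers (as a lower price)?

Consumer share = 9/29

For a small subsidy around the equilibrium, the benefit split depends on the relative slopes, which at a point are proportional to the elasticities.
Buyer share = εs/(εs + |εd|) = 1.8/(1.8 + 4) = 9/29; seller share = |εd|/(εs + |εd|) = 20/29.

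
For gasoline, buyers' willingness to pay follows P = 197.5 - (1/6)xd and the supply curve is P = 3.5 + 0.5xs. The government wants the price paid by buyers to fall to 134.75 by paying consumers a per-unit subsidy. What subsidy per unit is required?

At a buyer price of 134.75, quantity demanded is 1185 − 6·134.75 = 376.5.
Sellers supply 376.5 only when they receive Ps = 3.5 + 0.5·376.5 = 191.75.
s = Ps − Pb = 191.75 − 134.75 = 57.

Required subsidy s = 57 per unit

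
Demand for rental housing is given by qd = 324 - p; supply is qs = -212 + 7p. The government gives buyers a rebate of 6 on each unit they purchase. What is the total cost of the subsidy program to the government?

Pre-subsidy: 324 - p = -212 + 7p gives p* = 67, q* = 257.
With the rebate, buyers effectively pay pb = ps − 6, where ps is the price sellers receive.
Demand in terms of ps becomes qd = 324 − 1(ps − 6) = 330 - ps. Setting this equal to supply: 330 - ps = -212 + 7ps, so ps = 67.75.
Buyers pay pb = 67.75 − 6 = 61.75; q' = -212 + 7·67.75 = 262.25.
Government outlay = subsidy × quantity = 6 × 262.25 = 1573.5.

Government cost = 1573.5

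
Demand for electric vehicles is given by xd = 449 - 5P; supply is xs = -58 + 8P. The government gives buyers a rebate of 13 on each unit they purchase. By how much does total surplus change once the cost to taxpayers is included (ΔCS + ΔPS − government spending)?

Pre-subsidy: 449 - 5P = -58 + 8P gives P* = 39, x* = 254.
With the rebate, buyers effectively pay Pb = Ps − 13, where Ps is the price sellers receive.
Demand in terms of Ps becomes xd = 449 − 5(Ps − 13) = 514 - 5Ps. Setting this equal to supply: 514 - 5Ps = -58 + 8Ps, so Ps = 44.
Buyers pay Pb = 44 − 13 = 31; x' = -58 + 8·44 = 294.
ΔCS = ½(254 + 294)(39 − 31) = 2192; ΔPS = ½(254 + 294)(44 − 39) = 1370.
Government spending = 13 × 294 = 3822.
Net change = 2192 + 1370 − 3822 = -260. The loss equals the DWL triangle ½·13·40.

Net change in total surplus = -260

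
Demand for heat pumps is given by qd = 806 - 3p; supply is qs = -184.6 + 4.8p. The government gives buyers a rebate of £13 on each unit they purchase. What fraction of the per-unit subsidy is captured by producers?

Producer share = 5/13

Pre-subsidy: 806 - 3p = -184.6 + 4.8p gives p* = 127, q* = 425.
With the rebate, buyers effectively pay pb = ps − 13, where ps is the price sellers receive.
Demand in terms of ps becomes qd = 806 − 3(ps − 13) = 845 - 3ps. Setting this equal to supply: 845 - 3ps = -184.6 + 4.8ps, so ps = 132.
Buyers pay pb = 132 − 13 = 119; q' = -184.6 + 4.8·132 = 449.
Buyers' price falls by p* − pb = 127 − 119 = 8; sellers' price rises by ps − p* = 132 − 127 = 5.
So producers capture 5/13 = 5/13 of each unit of subsidy.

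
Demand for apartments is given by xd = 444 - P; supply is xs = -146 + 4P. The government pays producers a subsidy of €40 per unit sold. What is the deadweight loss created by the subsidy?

Pre-subsidy: 444 - P = -146 + 4P gives P* = 118, x* = 326.
With the subsidy, sellers receive Ps = Pb + 40 for each unit, where Pb is the price buyers pay.
Supply in terms of Pb becomes xs = -146 + 4(Pb + 40) = 14 + 4Pb. Setting this equal to demand: 444 - Pb = 14 + 4Pb, so Pb = 86.
Sellers receive Ps = 86 + 40 = 126; x' = 444 − 1·86 = 358.
The subsidy expands output by 358 − 326 = 32 past the efficient level; on those units the gap between marginal cost and willingness to pay runs from 0 up to 40.
DWL = ½ × 40 × 32 = 640.

Deadweight loss = €640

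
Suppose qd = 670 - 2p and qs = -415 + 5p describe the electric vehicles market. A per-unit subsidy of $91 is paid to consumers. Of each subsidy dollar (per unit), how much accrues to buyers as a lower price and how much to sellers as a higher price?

Pre-subsidy: 670 - 2p = -415 + 5p gives p* = 155, q* = 360.
With the rebate, buyers effectively pay pb = ps − 91, where ps is the price sellers receive.
Demand in terms of ps becomes qd = 670 − 2(ps − 91) = 852 - 2ps. Setting this equal to supply: 852 - 2ps = -415 + 5ps, so ps = 181.
Buyers pay pb = 181 − 91 = 90; q' = -415 + 5·181 = 490.
Buyers' price falls by p* − pb = 155 − 90 = 65; sellers' price rises by ps − p* = 181 − 155 = 26.

Buyers gain $65 per unit; sellers gain $26 per unit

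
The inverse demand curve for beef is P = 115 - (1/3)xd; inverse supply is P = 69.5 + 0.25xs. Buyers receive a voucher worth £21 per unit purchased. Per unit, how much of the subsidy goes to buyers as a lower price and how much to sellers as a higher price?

Buyers gain £12 per unit; sellers gain £9 per unit

Pre-subsidy: 115 - (1/3)x = 69.5 + 0.25x gives x* = 78 and P* = 89.
With the rebate, buyers effectively pay Pb = Ps − 21, where Ps is the price sellers receive.
On the curves, Pb = 115 - (1/3)x and Ps = 69.5 + 0.25x; the wedge Ps − Pb = 21 gives 69.5 + 0.25x − (115 - (1/3)x) = 21, so x' = 114.
Then Pb = 115 − (1/3)·114 = 77 and Ps = 69.5 + 0.25·114 = 98.
Buyers' price falls by P* − Pb = 89 − 77 = 12; sellers' price rises by Ps − P* = 98 − 89 = 9.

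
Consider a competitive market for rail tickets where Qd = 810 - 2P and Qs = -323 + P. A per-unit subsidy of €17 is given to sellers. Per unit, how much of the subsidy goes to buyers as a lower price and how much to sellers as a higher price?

Buyers gain 17/3 per unit; sellers gain 34/3 per unit

Pre-subsidy: 810 - 2P = -323 + P gives P* = 1133/3, Q* = 164/3.
With the subsidy, sellers receive Ps = Pb + 17 for each unit, where Pb is the price buyers pay.
Supply in terms of Pb becomes Qs = -323 + 1(Pb + 17) = -306 + Pb. Setting this equal to demand: 810 - 2Pb = -306 + Pb, so Pb = 372.
Sellers receive Ps = 372 + 17 = 389; Q' = 810 − 2·372 = 66.
Buyers' price falls by P* − Pb = 1133/3 − 372 = 17/3; sellers' price rises by Ps − P* = 389 − 1133/3 = 34/3.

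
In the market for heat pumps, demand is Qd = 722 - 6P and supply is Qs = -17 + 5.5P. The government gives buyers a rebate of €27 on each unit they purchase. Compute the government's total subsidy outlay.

Pre-subsidy: 722 - 6P = -17 + 5.5P gives P* = 1478/23, Q* = 7738/23.
With the rebate, buyers effectively pay Pb = Ps − 27, where Ps is the price sellers receive.
Demand in terms of Ps becomes Qd = 722 − 6(Ps − 27) = 884 - 6Ps. Setting this equal to supply: 884 - 6Ps = -17 + 5.5Ps, so Ps = 1802/23.
Buyers pay Pb = 1802/23 − 27 = 1181/23; Q' = -17 + 5.5·(1802/23) = 9520/23.
Government outlay = subsidy × quantity = 27 × 9520/23 = 257040/23.

Government cost = 257040/23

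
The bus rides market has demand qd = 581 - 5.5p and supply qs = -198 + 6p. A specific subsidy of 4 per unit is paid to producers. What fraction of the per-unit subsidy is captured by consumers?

Pre-subsidy: 581 - 5.5p = -198 + 6p gives p* = 1558/23, q* = 4794/23.
With the subsidy, sellers receive ps = pb + 4 for each unit, where pb is the price buyers pay.
Supply in terms of pb becomes qs = -198 + 6(pb + 4) = -174 + 6pb. Setting this equal to demand: 581 - 5.5pb = -174 + 6pb, so pb = 1510/23.
Sellers receive ps = 1510/23 + 4 = 1602/23; q' = 581 − 5.5·(1510/23) = 5058/23.
Buyers' price falls by p* − pb = 1558/23 − 1510/23 = 48/23; sellers' price rises by ps − p* = 1602/23 − 1558/23 = 44/23.
So consumers capture (48/23)/4 = 12/23 of each unit of subsidy.

Consumer share = 12/23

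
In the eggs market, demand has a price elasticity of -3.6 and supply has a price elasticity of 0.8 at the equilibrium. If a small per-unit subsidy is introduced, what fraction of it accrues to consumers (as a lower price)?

For a small subsidy around the equilibrium, the benefit split depends on the relative slopes, which at a point are proportional to the elasticities.
Buyer share = εs/(εs + |εd|) = 0.8/(0.8 + 3.6) = 2/11; seller share = |εd|/(εs + |εd|) = 9/11.

Consumer share = 2/11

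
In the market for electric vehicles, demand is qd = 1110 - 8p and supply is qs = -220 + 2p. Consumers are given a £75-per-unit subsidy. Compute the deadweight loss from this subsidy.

Pre-subsidy: 1110 - 8p = -220 + 2p gives p* = 133, q* = 46.
With the rebate, buyers effectively pay pb = ps − 75, where ps is the price sellers receive.
Demand in terms of ps becomes qd = 1110 − 8(ps − 75) = 1710 - 8ps. Setting this equal to supply: 1710 - 8ps = -220 + 2ps, so ps = 193.
Buyers pay pb = 193 − 75 = 118; q' = -220 + 2·193 = 166.
The subsidy expands output by 166 − 46 = 120 past the efficient level; on those units the gap between marginal cost and willingness to pay runs from 0 up to 75.
DWL = ½ × 75 × 120 = 4500.

Deadweight loss = £4500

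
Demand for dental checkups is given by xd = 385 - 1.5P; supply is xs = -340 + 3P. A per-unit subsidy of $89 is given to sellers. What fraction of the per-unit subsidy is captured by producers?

Producer share = 1/3

Pre-subsidy: 385 - 1.5P = -340 + 3P gives P* = 1450/9, x* = 430/3.
With the subsidy, sellers receive Ps = Pb + 89 for each unit, where Pb is the price buyers pay.
Supply in terms of Pb becomes xs = -340 + 3(Pb + 89) = -73 + 3Pb. Setting this equal to demand: 385 - 1.5Pb = -73 + 3Pb, so Pb = 916/9.
Sellers receive Ps = 916/9 + 89 = 1717/9; x' = 385 − 1.5·(916/9) = 697/3.
Buyers' price falls by P* − Pb = 1450/9 − 916/9 = 178/3; sellers' price rises by Ps − P* = 1717/9 − 1450/9 = 89/3.
So producers capture (89/3)/89 = 1/3 of each unit of subsidy.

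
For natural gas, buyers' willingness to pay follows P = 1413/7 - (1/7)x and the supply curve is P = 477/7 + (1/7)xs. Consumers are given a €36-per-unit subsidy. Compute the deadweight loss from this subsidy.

Pre-subsidy: 1413/7 - (1/7)x = 477/7 + (1/7)x gives x* = 468 and P* = 135.
With the rebate, buyers effectively pay Pb = Ps − 36, where Ps is the price sellers receive.
On the curves, Pb = 1413/7 - (1/7)x and Ps = 477/7 + (1/7)x; the wedge Ps − Pb = 36 gives 477/7 + (1/7)x − (1413/7 - (1/7)x) = 36, so x' = 594.
Then Pb = 1413/7 − (1/7)·594 = 117 and Ps = 477/7 + (1/7)·594 = 153.
The subsidy expands output by 594 − 468 = 126 past the efficient level; on those units the gap between marginal cost and willingness to pay runs from 0 up to 36.
DWL = ½ × 36 × 126 = 2268.

Deadweight loss = €2268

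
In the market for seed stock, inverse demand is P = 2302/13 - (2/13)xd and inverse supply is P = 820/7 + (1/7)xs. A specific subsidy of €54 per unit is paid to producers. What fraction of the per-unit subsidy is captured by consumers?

Pre-subsidy: 2302/13 - (2/13)x = 820/7 + (1/7)x gives x* = 202 and P* = 146.
With the subsidy, sellers receive Ps = Pb + 54 for each unit, where Pb is the price buyers pay.
On the curves, Pb = 2302/13 - (2/13)x and Ps = 820/7 + (1/7)x; the wedge Ps − Pb = 54 gives 820/7 + (1/7)x − (2302/13 - (2/13)x) = 54, so x' = 384.
Then Pb = 2302/13 − (2/13)·384 = 118 and Ps = 820/7 + (1/7)·384 = 172.
Buyers' price falls by P* − Pb = 146 − 118 = 28; sellers' price rises by Ps − P* = 172 − 146 = 26.
So consumers capture 28/54 = 14/27 of each unit of subsidy.

Consumer share = 14/27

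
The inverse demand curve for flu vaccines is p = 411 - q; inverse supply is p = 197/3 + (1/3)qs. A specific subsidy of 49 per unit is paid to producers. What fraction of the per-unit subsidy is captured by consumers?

Consumer share = 0.75

Pre-subsidy: 411 - q = 197/3 + (1/3)q gives q* = 259 and p* = 152.
With the subsidy, sellers receive ps = pb + 49 for each unit, where pb is the price buyers pay.
On the curves, pb = 411 - q and ps = 197/3 + (1/3)q; the wedge ps − pb = 49 gives 197/3 + (1/3)q − (411 - q) = 49, so q' = 295.75.
Then pb = 411 − 1·295.75 = 115.25 and ps = 197/3 + (1/3)·295.75 = 164.25.
Buyers' price falls by p* − pb = 152 − 115.25 = 36.75; sellers' price rises by ps − p* = 164.25 − 152 = 12.25.
So consumers capture 36.75/49 = 0.75 of each unit of subsidy.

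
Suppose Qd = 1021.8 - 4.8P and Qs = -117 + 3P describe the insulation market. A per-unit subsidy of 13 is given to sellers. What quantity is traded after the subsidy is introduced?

Q' = 345

Pre-subsidy: 1021.8 - 4.8P = -117 + 3P gives P* = 146, Q* = 321.
With the subsidy, sellers receive Ps = Pb + 13 for each unit, where Pb is the price buyers pay.
Supply in terms of Pb becomes Qs = -117 + 3(Pb + 13) = -78 + 3Pb. Setting this equal to demand: 1021.8 - 4.8Pb = -78 + 3Pb, so Pb = 141.
Sellers receive Ps = 141 + 13 = 154; Q' = 1021.8 − 4.8·141 = 345.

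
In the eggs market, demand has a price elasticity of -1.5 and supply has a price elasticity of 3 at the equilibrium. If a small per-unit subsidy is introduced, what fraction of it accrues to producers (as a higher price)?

For a small subsidy around the equilibrium, the benefit split depends on the relative slopes, which at a point are proportional to the elasticities.
Buyer share = εs/(εs + |εd|) = 3/(3 + 1.5) = 2/3; seller share = |εd|/(εs + |εd|) = 1/3.
So producers capture 1/3 of the subsidy.

Producer share = 1/3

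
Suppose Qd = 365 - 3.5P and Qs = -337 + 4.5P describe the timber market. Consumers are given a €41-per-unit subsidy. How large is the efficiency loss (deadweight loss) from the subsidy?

Deadweight loss = €1654.734375

Pre-subsidy: 365 - 3.5P = -337 + 4.5P gives P* = 87.75, Q* = 57.875.
With the rebate, buyers effectively pay Pb = Ps − 41, where Ps is the price sellers receive.
Demand in terms of Ps becomes Qd = 365 − 3.5(Ps − 41) = 508.5 - 3.5Ps. Setting this equal to supply: 508.5 - 3.5Ps = -337 + 4.5Ps, so Ps = 105.6875.
Buyers pay Pb = 105.6875 − 41 = 64.6875; Q' = -337 + 4.5·105.6875 = 138.59375.
The subsidy expands output by 138.59375 − 57.875 = 80.71875 past the efficient level; on those units the gap between marginal cost and willingness to pay runs from 0 up to 41.
DWL = ½ × 41 × 80.71875 = 1654.734375.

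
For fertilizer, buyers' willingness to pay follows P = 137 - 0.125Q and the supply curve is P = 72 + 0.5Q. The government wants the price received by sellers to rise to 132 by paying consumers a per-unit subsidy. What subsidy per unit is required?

At a seller price of 132, quantity supplied is -144 + 2·132 = 120.
Buyers absorb 120 only when they pay Pb = 137 − 0.125·120 = 122.
s = Ps − Pb = 132 − 122 = 10.

Required subsidy s = 10 per unit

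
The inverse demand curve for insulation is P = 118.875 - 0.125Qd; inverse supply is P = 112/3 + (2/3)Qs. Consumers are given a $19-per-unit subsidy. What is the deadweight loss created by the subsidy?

Deadweight loss = $228

Pre-subsidy: 118.875 - 0.125Q = 112/3 + (2/3)Q gives Q* = 103 and P* = 106.
With the rebate, buyers effectively pay Pb = Ps − 19, where Ps is the price sellers receive.
On the curves, Pb = 118.875 - 0.125Q and Ps = 112/3 + (2/3)Q; the wedge Ps − Pb = 19 gives 112/3 + (2/3)Q − (118.875 - 0.125Q) = 19, so Q' = 127.
Then Pb = 118.875 − 0.125·127 = 103 and Ps = 112/3 + (2/3)·127 = 122.
The subsidy expands output by 127 − 103 = 24 past the efficient level; on those units the gap between marginal cost and willingness to pay runs from 0 up to 19.
DWL = ½ × 19 × 24 = 228.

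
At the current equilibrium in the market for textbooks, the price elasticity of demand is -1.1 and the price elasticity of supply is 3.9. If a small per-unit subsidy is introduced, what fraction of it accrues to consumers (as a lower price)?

Consumer share = 0.78

For a small subsidy around the equilibrium, the benefit split depends on the relative slopes, which at a point are proportional to the elasticities.
Buyer share = εs/(εs + |εd|) = 3.9/(3.9 + 1.1) = 0.78; seller share = |εd|/(εs + |εd|) = 0.22.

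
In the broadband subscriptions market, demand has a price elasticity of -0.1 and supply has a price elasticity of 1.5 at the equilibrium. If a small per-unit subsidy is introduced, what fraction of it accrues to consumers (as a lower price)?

For a small subsidy around the equilibrium, the benefit split depends on the relative slopes, which at a point are proportional to the elasticities.
Buyer share = εs/(εs + |εd|) = 1.5/(1.5 + 0.1) = 0.9375; seller share = |εd|/(εs + |εd|) = 0.0625.

Consumer share = 0.9375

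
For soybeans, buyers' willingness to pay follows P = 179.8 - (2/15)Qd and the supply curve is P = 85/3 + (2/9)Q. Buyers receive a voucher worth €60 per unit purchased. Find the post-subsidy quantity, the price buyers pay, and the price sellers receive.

Q' = 594.75; buyers pay €100.5; sellers receive €160.5

Pre-subsidy: 179.8 - (2/15)Q = 85/3 + (2/9)Q gives Q* = 426 and P* = 123.
With the rebate, buyers effectively pay Pb = Ps − 60, where Ps is the price sellers receive.
On the curves, Pb = 179.8 - (2/15)Q and Ps = 85/3 + (2/9)Q; the wedge Ps − Pb = 60 gives 85/3 + (2/9)Q − (179.8 - (2/15)Q) = 60, so Q' = 594.75.
Then Pb = 179.8 − (2/15)·594.75 = 100.5 and Ps = 85/3 + (2/9)·594.75 = 160.5.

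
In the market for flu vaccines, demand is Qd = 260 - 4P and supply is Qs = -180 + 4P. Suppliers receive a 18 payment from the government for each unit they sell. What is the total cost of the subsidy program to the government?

Pre-subsidy: 260 - 4P = -180 + 4P gives P* = 55, Q* = 40.
With the subsidy, sellers receive Ps = Pb + 18 for each unit, where Pb is the price buyers pay.
Supply in terms of Pb becomes Qs = -180 + 4(Pb + 18) = -108 + 4Pb. Setting this equal to demand: 260 - 4Pb = -108 + 4Pb, so Pb = 46.
Sellers receive Ps = 46 + 18 = 64; Q' = 260 − 4·46 = 76.
Government outlay = subsidy × quantity = 18 × 76 = 1368.

Government cost = 1368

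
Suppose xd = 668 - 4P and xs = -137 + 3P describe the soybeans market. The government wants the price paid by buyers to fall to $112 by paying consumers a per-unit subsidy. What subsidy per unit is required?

At a buyer price of 112, quantity demanded is 668 − 4·112 = 220.
Sellers supply 220 only when they receive Ps with -137 + 3·Ps = 220, i.e. Ps = 119.
s = Ps − Pb = 119 − 112 = 7.

Required subsidy s = $7 per unit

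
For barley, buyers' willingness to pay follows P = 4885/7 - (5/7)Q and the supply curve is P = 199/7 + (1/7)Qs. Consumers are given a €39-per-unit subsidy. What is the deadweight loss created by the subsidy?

Deadweight loss = €887.25

Pre-subsidy: 4885/7 - (5/7)Q = 199/7 + (1/7)Q gives Q* = 781 and P* = 140.
With the rebate, buyers effectively pay Pb = Ps − 39, where Ps is the price sellers receive.
On the curves, Pb = 4885/7 - (5/7)Q and Ps = 199/7 + (1/7)Q; the wedge Ps − Pb = 39 gives 199/7 + (1/7)Q − (4885/7 - (5/7)Q) = 39, so Q' = 826.5.
Then Pb = 4885/7 − (5/7)·826.5 = 107.5 and Ps = 199/7 + (1/7)·826.5 = 146.5.
The subsidy expands output by 826.5 − 781 = 45.5 past the efficient level; on those units the gap between marginal cost and willingness to pay runs from 0 up to 39.
DWL = ½ × 39 × 45.5 = 887.25.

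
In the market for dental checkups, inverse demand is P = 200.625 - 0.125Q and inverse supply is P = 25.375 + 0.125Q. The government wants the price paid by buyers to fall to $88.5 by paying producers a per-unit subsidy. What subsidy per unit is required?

At a buyer price of 88.5, quantity demanded is 1605 − 8·88.5 = 897.
Sellers supply 897 only when they receive Ps = 25.375 + 0.125·897 = 137.5.
s = Ps − Pb = 137.5 − 88.5 = 49.

Required subsidy s = $49 per unit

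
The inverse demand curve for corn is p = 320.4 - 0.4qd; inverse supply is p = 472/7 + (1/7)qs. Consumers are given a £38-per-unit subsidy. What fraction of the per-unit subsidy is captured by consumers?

Pre-subsidy: 320.4 - 0.4q = 472/7 + (1/7)q gives q* = 466 and p* = 134.
With the rebate, buyers effectively pay pb = ps − 38, where ps is the price sellers receive.
On the curves, pb = 320.4 - 0.4q and ps = 472/7 + (1/7)q; the wedge ps − pb = 38 gives 472/7 + (1/7)q − (320.4 - 0.4q) = 38, so q' = 536.
Then pb = 320.4 − 0.4·536 = 106 and ps = 472/7 + (1/7)·536 = 144.
Buyers' price falls by p* − pb = 134 − 106 = 28; sellers' price rises by ps − p* = 144 − 134 = 10.
So consumers capture 28/38 = 14/19 of each unit of subsidy.

Consumer share = 14/19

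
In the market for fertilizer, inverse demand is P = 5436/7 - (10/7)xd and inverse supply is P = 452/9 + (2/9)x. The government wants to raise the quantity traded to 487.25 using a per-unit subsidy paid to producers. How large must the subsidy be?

Required subsidy s = 78 per unit

At x = 487.25, from the demand curve buyers pay Pb = 5436/7 − (10/7)·487.25 = 80.5; from the supply curve sellers need Ps = 452/9 + (2/9)·487.25 = 158.5.
The subsidy must fill the gap: s = Ps − Pb = 158.5 − 80.5 = 78.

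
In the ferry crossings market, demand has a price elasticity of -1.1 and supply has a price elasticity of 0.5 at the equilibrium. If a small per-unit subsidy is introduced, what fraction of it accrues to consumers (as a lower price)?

Consumer share = 0.3125

For a small subsidy around the equilibrium, the benefit split depends on the relative slopes, which at a point are proportional to the elasticities.
Buyer share = εs/(εs + |εd|) = 0.5/(0.5 + 1.1) = 0.3125; seller share = |εd|/(εs + |εd|) = 0.6875.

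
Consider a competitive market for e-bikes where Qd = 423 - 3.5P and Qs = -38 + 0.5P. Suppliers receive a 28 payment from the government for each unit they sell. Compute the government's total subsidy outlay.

Government cost = 892.5

Pre-subsidy: 423 - 3.5P = -38 + 0.5P gives P* = 115.25, Q* = 19.625.
With the subsidy, sellers receive Ps = Pb + 28 for each unit, where Pb is the price buyers pay.
Supply in terms of Pb becomes Qs = -38 + 0.5(Pb + 28) = -24 + 0.5Pb. Setting this equal to demand: 423 - 3.5Pb = -24 + 0.5Pb, so Pb = 111.75.
Sellers receive Ps = 111.75 + 28 = 139.75; Q' = 423 − 3.5·111.75 = 31.875.
Government outlay = subsidy × quantity = 28 × 31.875 = 892.5.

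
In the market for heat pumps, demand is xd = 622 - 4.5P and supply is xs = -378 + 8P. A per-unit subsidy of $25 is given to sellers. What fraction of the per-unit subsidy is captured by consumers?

Consumer share = 0.64

Pre-subsidy: 622 - 4.5P = -378 + 8P gives P* = 80, x* = 262.
With the subsidy, sellers receive Ps = Pb + 25 for each unit, where Pb is the price buyers pay.
Supply in terms of Pb becomes xs = -378 + 8(Pb + 25) = -178 + 8Pb. Setting this equal to demand: 622 - 4.5Pb = -178 + 8Pb, so Pb = 64.
Sellers receive Ps = 64 + 25 = 89; x' = 622 − 4.5·64 = 334.
Buyers' price falls by P* − Pb = 80 − 64 = 16; sellers' price rises by Ps − P* = 89 − 80 = 9.
So consumers capture 16/25 = 0.64 of each unit of subsidy.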